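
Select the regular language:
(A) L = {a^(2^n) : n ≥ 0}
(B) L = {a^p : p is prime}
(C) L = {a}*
(C) {a}*

(C) L = {a}* is regular.

This can be recognized by a finite automaton (DFA/NFA).
Regular expressions like {a}* define regular languages.

The other choices are not regular:
- {a^(2^n) : n ≥ 0}: After pumping, length is no longer a power of 2
- {a^p : p is prime}: After pumping, the length becomes composite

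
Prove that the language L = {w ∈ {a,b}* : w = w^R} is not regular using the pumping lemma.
Assume for contradiction that L is regular, and let p ≥ 1 be the pumping length given by the pumping lemma.
Choose s = a^p b a^p. Then s ∈ L (it reads the same in both directions) and |s| = 2p + 1 ≥ p.
By the pumping lemma, s = xyz for some x, y, z with |xy| ≤ p, |y| ≥ 1, and xy^i z ∈ L for every i ≥ 0.
Since |xy| ≤ p and the first p symbols of s are all a's, y = a^k for some k with 1 ≤ k ≤ p.

Take i = 0: xy⁰z = a^(p − k) b a^p.
Its reversal is a^p b a^(p − k). These differ because the block of a's before the unique b has length p − k in one and p in the other, and p − k ≠ p since k ≥ 1. So xy⁰z is not a palindrome, i.e. xy⁰z ∉ L.

This contradicts the pumping lemma, which requires xy^i z ∈ L for all i ≥ 0.
Hence L = {w ∈ {a,b}* : w = w^R} is not regular. ∎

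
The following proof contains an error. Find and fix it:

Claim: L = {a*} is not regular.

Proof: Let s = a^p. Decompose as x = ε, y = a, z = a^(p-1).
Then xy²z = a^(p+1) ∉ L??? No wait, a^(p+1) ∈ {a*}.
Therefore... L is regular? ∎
Error: The proof attempts to show a*  is not regular, but a* IS regular!

Correction: a* is a regular language (recognized by a simple DFA with one accepting state and self-loop on 'a'). The pumping lemma can only prove non-regularity, not regularity. For regular languages, pumping always works.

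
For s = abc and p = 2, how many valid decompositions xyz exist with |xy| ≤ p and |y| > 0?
3

For s = 'abc' with pumping length p = 2:

Constraints: |xy| ≤ 2, |y| > 0

Valid decompositions (|xy| ≤ p, |y| ≥ 1):
  • x='', y='a', z='bc'
  • x='a', y='b', z='c'
  • x='', y='ab', z='c'

Total count: 3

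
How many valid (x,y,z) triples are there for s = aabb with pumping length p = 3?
6

For s = 'aabb' with pumping length p = 3:

Constraints: |xy| ≤ 3, |y| > 0

Valid decompositions (|xy| ≤ p, |y| ≥ 1):
  • x='', y='a', z='abb'
  • x='a', y='a', z='bb'
  • x='', y='aa', z='bb'
  • x='aa', y='b', z='b'
  • x='a', y='ab', z='b'
  • x='', y='aab', z='b'

Total count: 6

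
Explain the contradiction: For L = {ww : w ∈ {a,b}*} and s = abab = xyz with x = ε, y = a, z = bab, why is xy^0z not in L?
xy⁰z = bab ∉ L

Pumping with i = 0 replaces y = a by y⁰ = ε:
- Original: s = xyz = abab; abab splits into halves ab · ab, which are equal, so it is in L (w = ab)
- Pumped: xy⁰z = ε · ε · bab = bab
- bab has odd length 3, so it cannot be written as ww and is not in L

The pumping lemma would require xy⁰z ∈ L, so this decomposition yields a contradiction.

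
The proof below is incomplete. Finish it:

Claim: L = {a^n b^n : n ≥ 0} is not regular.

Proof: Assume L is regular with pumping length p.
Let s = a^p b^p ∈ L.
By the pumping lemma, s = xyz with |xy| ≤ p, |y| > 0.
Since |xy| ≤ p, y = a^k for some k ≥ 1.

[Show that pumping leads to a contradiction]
Consider xy²z = a^(p+k) b^p.

Since k ≥ 1, we have p + k > p.
So xy²z has more a's than b's: (p+k) a's vs p b's.
This means xy²z ∉ L because a^n b^n requires equal counts.

This contradicts the pumping lemma which states xy²z ∈ L.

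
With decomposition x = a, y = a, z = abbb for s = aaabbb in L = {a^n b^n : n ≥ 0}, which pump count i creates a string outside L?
i = 2

xy²z = a · aa · abbb = aaaabbb; aaaabbb has 4 a's and 3 b's; 4 ≠ 3, so it is not in L.
(Other choices also work, e.g. i = 0, 3; only i = 1 is guaranteed to stay in L since xy¹z = s.)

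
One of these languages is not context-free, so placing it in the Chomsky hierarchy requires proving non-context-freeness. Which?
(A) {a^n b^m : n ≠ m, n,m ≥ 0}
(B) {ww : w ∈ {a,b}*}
(B) {ww : w ∈ {a,b}*}

(B) {ww : w ∈ {a,b}*} requires the CFL pumping lemma.

- {a^n b^m : n ≠ m, n,m ≥ 0} is context-free (but not regular)
  • Can be shown non-regular with the regular pumping lemma
  • After pumping a's, we can make n = m

- {ww : w ∈ {a,b}*} is NOT context-free
  • Requires the CFL pumping lemma to prove
  • Cannot verify equality of two arbitrary substrings

The CFL pumping lemma is "stronger" in that it can prove non-membership
in the larger class of context-free languages.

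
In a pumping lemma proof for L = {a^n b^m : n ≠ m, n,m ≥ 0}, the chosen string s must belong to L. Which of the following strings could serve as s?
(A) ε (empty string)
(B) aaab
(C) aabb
(B) aaab

The pumping lemma is applied to a string s that lies in L, so first check membership of each option:
- (A) ε = a^0 b^0 has n = m = 0, so it is not in L ✗
- (B) aaab = a^3 b^1 with 3 ≠ 1, so it is in L ✓
- (C) aabb = a^2 b^2 has n = m = 2, so it is not in L ✗

Only (B) aaab is in L, so it is the only candidate that could play the role of s.
(In a complete proof one picks s in terms of the pumping length p so that |s| ≥ p is guaranteed; a fixed string like aaab illustrates the shape of such an s.)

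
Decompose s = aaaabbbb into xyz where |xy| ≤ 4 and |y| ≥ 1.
x = '', y = 'aa', z = 'aabbbb'

For s = aaaabbbb and p = 4, one valid decomposition is:
- x = '' (length 0)
- y = 'aa' (length 2)
- z = 'aabbbb' (length 6)

Verification:
- xyz = '' + 'aa' + 'aabbbb' = aaaabbbb ✓
- |xy| = 2 ≤ 4 ✓
- |y| = 2 > 0 ✓

All pumping lemma constraints are satisfied.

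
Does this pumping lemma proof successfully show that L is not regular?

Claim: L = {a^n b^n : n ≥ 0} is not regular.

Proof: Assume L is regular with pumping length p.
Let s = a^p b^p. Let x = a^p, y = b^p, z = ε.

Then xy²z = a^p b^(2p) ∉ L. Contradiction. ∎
The proof is INCORRECT.

Error: The decomposition violates |xy| ≤ p.
With x = a^p and y = b^p, we have |xy| = 2p > p.
The pumping lemma requires |xy| ≤ p, so y must be within the first p characters.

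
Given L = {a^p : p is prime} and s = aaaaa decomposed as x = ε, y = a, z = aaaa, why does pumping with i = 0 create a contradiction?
xy⁰z = aaaa ∉ L

Pumping with i = 0 replaces y = a by y⁰ = ε:
- Original: s = xyz = aaaaa; aaaaa has length 5, which is prime, so it is in L
- Pumped: xy⁰z = ε · ε · aaaa = aaaa
- aaaa has length 4 = 2 × 2, which is not prime, so it is not in L

The pumping lemma would require xy⁰z ∈ L, so this decomposition yields a contradiction.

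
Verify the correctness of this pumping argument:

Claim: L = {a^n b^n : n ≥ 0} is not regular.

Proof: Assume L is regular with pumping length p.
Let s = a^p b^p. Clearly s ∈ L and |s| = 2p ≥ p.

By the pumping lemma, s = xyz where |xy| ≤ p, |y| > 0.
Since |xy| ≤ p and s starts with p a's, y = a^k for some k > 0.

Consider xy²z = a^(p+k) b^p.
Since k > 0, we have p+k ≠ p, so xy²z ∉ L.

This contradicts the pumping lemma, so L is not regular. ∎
The proof is correct.

This proof is valid because:
1. The string s = a^p b^p is correctly in L
2. The decomposition analysis is correct: y must consist only of a's
3. The contradiction is valid: pumping increases a's but not b's
4. The conclusion follows logically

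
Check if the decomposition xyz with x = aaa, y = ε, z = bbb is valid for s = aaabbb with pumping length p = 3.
Violated: |y| > 0

The decomposition x = aaa, y = ε, z = bbb for s = aaabbb with p = 3
violates the constraint: |y| > 0

|y| = 0, but the pumping lemma requires |y| > 0 (y must be non-empty).

Pumping lemma constraints:
1. xyz = s (decomposition is valid)
2. |xy| ≤ p
3. |y| > 0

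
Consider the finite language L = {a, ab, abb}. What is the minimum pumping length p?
p = 4

For a finite language L, the pumping lemma holds vacuously if p > max|s| for s ∈ L.

The longest string in L = {a, ab, abb} has length 3.
If p = 4, then no string s ∈ L has |s| ≥ p, so the condition is vacuously true.

The minimum pumping length is p = 4.

Why no smaller p works: for any p ≤ 3, the longest string s ∈ L has |s| = 3 ≥ p, so it would
have to be pumpable; but pumping up (i = 2, 3, ...) produces ever longer strings, which cannot all lie in the
finite language L. So the pumping property fails for every p ≤ 3.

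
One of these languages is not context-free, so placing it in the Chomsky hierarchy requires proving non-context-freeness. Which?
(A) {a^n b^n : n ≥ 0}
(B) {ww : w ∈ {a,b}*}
(B) {ww : w ∈ {a,b}*}

(B) {ww : w ∈ {a,b}*} requires the CFL pumping lemma.

- {a^n b^n : n ≥ 0} is context-free (but not regular)
  • Can be shown non-regular with the regular pumping lemma
  • After pumping, the number of a's and b's become unequal

- {ww : w ∈ {a,b}*} is NOT context-free
  • Requires the CFL pumping lemma to prove
  • Cannot verify equality of two arbitrary substrings

The CFL pumping lemma is "stronger" in that it can prove non-membership
in the larger class of context-free languages.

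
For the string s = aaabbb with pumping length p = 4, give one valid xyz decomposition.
x = '', y = 'aaa', z = 'bbb'

For s = aaabbb and p = 4, one valid decomposition is:
- x = '' (length 0)
- y = 'aaa' (length 3)
- z = 'bbb' (length 3)

Verification:
- xyz = '' + 'aaa' + 'bbb' = aaabbb ✓
- |xy| = 3 ≤ 4 ✓
- |y| = 3 > 0 ✓

All pumping lemma constraints are satisfied.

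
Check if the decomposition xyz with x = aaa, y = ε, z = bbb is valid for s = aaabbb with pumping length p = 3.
Violated: |y| > 0

The decomposition x = aaa, y = ε, z = bbb for s = aaabbb with p = 3
violates the constraint: |y| > 0

|y| = 0, but the pumping lemma requires |y| > 0 (y must be non-empty).

Pumping lemma constraints:
1. xyz = s (decomposition is valid)
2. |xy| ≤ p
3. |y| > 0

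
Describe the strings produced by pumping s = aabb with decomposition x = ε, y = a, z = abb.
{xy^i z : i ≥ 0} = {a^(i+1) b^2 : i ≥ 0} = {abb, aabb, aaabb, ...}

With x = ε, y = a, z = abb: Starting with aabb and pumping the first 'a' (z = abb keeps the second 'a'), we get strings with i+1 a's followed by 2 b's for i = 0, 1, 2, ...; note bb is not produced because z always contributes one a.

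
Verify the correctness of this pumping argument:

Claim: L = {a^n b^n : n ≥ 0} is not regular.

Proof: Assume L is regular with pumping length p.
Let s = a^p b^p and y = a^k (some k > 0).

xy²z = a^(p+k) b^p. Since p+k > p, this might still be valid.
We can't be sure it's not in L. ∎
The proof is INCORRECT.

Error: The conclusion is wrong.
xy²z = a^(p+k) b^p is definitely NOT in L because the number of a's (p+k) ≠ number of b's (p).
The proof incorrectly doubts what is actually a valid contradiction.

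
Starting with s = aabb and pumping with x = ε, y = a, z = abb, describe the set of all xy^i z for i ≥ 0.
{xy^i z : i ≥ 0} = {a^(i+1) b^2 : i ≥ 0} = {abb, aabb, aaabb, ...}

With x = ε, y = a, z = abb: Starting with aabb and pumping the first 'a' (z = abb keeps the second 'a'), we get strings with i+1 a's followed by 2 b's for i = 0, 1, 2, ...; note bb is not produced because z always contributes one a.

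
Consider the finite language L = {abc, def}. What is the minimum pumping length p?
p = 4

For a finite language L, the pumping lemma holds vacuously if p > max|s| for s ∈ L.

The longest string in L = {abc, def} has length 3.
If p = 4, then no string s ∈ L has |s| ≥ p, so the condition is vacuously true.

The minimum pumping length is p = 4.

Why no smaller p works: for any p ≤ 3, the longest string s ∈ L has |s| = 3 ≥ p, so it would
have to be pumpable; but pumping up (i = 2, 3, ...) produces ever longer strings, which cannot all lie in the
finite language L. So the pumping property fails for every p ≤ 3.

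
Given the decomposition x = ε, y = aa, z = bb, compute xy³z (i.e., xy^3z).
aaaaaabb

Given x = '', y = 'aa', z = 'bb' and i = 3:

xy^3z = x + y·y·...·y (3 times) + z
       = '' + 'aa'^3 + 'bb'
       = '' + 'aaaaaa' + 'bb'
       = 'aaaaaabb'

The pumped string is 'aaaaaabb' with length 8.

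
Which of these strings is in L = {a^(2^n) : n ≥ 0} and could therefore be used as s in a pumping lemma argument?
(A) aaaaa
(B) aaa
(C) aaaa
(C) aaaa

The pumping lemma is applied to a string s that lies in L, so first check membership of each option:
- (A) aaaaa has length 5, strictly between 2^2 = 4 and 2^3 = 8, so it is not in L ✗
- (B) aaa has length 3, strictly between 2^1 = 2 and 2^2 = 4, so it is not in L ✗
- (C) aaaa has length 4 = 2^2, so it is in L ✓

Only (C) aaaa is in L, so it is the only candidate that could play the role of s.
(In a complete proof one picks s in terms of the pumping length p so that |s| ≥ p is guaranteed; a fixed string like aaaa illustrates the shape of such an s.)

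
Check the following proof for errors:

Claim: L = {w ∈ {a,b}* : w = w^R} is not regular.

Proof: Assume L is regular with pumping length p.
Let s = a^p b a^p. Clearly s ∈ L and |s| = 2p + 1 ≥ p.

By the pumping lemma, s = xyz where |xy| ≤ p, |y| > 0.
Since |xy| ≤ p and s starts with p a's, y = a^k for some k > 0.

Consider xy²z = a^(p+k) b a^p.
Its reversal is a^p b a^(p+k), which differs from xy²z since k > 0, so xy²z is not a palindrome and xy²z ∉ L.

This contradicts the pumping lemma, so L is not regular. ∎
The proof is correct.

This proof is valid because:
1. s = a^p b a^p is in L and is chosen in terms of p, so |s| ≥ p holds for every p
2. The decomposition analysis is correct: |xy| ≤ p forces y to lie inside the leading a's
3. The contradiction is valid: a^(p+k) b a^p has more a's before the b than after it, so it is not a palindrome
4. The conclusion follows logically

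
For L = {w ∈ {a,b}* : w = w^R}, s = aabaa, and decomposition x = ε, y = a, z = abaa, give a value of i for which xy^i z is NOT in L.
i = 2

xy²z = ε · aa · abaa = aaabaa; aaabaa reversed is aabaaa ≠ aaabaa, so it is not a palindrome and is not in L.
(Other choices also work, e.g. i = 0, 3; only i = 1 is guaranteed to stay in L since xy¹z = s.)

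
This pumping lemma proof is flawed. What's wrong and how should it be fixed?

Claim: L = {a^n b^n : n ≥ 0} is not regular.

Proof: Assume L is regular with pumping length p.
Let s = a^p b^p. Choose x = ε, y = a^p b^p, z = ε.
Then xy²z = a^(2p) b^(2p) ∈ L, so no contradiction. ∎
Error: The decomposition violates |xy| ≤ p. With y = a^p b^p, |xy| = |y| = 2p > p. (The proof also miscomputes xy²z, which would be a^p b^p a^p b^p rather than a^(2p) b^(2p), and it wrongly treats one harmless decomposition as settling the matter — the prover does not get to choose the decomposition.)

Correction: The pumping lemma requires |xy| ≤ p, and the argument must handle every decomposition satisfying |xy| ≤ p, |y| ≥ 1. Since s starts with p a's, any such y consists only of a's, say y = a^k with k ≥ 1. Then xy²z = a^(p+k) b^p has unequal numbers of a's and b's, so xy²z ∉ L — the required contradiction.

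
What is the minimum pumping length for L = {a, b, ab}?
p = 3

For a finite language L, the pumping lemma holds vacuously if p > max|s| for s ∈ L.

The longest string in L = {a, b, ab} has length 2.
If p = 3, then no string s ∈ L has |s| ≥ p, so the condition is vacuously true.

The minimum pumping length is p = 3.

Why no smaller p works: for any p ≤ 2, the longest string s ∈ L has |s| = 2 ≥ p, so it would
have to be pumpable; but pumping up (i = 2, 3, ...) produces ever longer strings, which cannot all lie in the
finite language L. So the pumping property fails for every p ≤ 2.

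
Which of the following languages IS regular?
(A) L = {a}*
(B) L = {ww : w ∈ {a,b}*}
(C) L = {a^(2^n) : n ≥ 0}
(A) {a}*

(A) L = {a}* is regular.

This can be recognized by a finite automaton (DFA/NFA).
Regular expressions like {a}* define regular languages.

The other choices are not regular:
- {ww : w ∈ {a,b}*}: After pumping, the two halves no longer match
- {a^(2^n) : n ≥ 0}: After pumping, length is no longer a power of 2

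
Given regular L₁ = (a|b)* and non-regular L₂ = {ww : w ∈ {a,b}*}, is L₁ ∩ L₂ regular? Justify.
No — L₁ ∩ L₂ is not regular.

(a|b)* is all strings over {a,b}, so L₁ ∩ L₂ = {ww : w ∈ {a,b}*} = L₂ itself, which is not regular (pump s = a^p b a^p b).

Note that the bare facts "L₁ regular, L₂ non-regular" do not settle the question by themselves: the closure of regular languages under ∪, ∩, complement and difference applies only when BOTH operands are regular. With a non-regular operand the result can come out regular or non-regular depending on the specific languages, so one has to work out L₁ ∩ L₂ for this particular pair, as above.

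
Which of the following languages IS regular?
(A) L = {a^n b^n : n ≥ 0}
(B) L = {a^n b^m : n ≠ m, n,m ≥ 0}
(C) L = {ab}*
(C) {ab}*

(C) L = {ab}* is regular.

This can be recognized by a finite automaton (DFA/NFA).
Regular expressions like {ab}* define regular languages.

The other choices are not regular:
- {a^n b^m : n ≠ m, n,m ≥ 0}: After pumping a's, we can make n = m
- {a^n b^n : n ≥ 0}: After pumping, the number of a's and b's become unequal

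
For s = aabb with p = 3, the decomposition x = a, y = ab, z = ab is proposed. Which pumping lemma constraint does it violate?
Violated: xyz = s

The decomposition x = a, y = ab, z = ab for s = aabb with p = 3
violates the constraint: xyz = s

xyz = 'a' + 'ab' + 'ab' = 'aabab' ≠ 'aabb' = s. The decomposition doesn't reconstruct s.

Pumping lemma constraints:
1. xyz = s (decomposition is valid)
2. |xy| ≤ p
3. |y| > 0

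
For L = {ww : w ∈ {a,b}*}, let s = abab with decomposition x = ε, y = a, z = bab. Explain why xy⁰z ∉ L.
xy⁰z = bab ∉ L

Pumping with i = 0 replaces y = a by y⁰ = ε:
- Original: s = xyz = abab; abab splits into halves ab · ab, which are equal, so it is in L (w = ab)
- Pumped: xy⁰z = ε · ε · bab = bab
- bab has odd length 3, so it cannot be written as ww and is not in L

The pumping lemma would require xy⁰z ∈ L, so this decomposition yields a contradiction.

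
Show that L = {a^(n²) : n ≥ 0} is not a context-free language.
Assume for contradiction that L is context-free, and let p ≥ 1 be the pumping length given by the pumping lemma for CFLs.
Choose s = a^(p²). Then s ∈ L and |s| = p² ≥ p.
By the CFL pumping lemma, s = uvxyz for some u, v, x, y, z with |vxy| ≤ p, |vy| ≥ 1, and uv^i xy^i z ∈ L for every i ≥ 0.
All symbols are a's, so only lengths matter: let k = |vy|, with 1 ≤ k ≤ |vxy| ≤ p.

Take i = 2: |uv²xy²z| = p² + k, and p² < p² + k ≤ p² + p < (p + 1)².
So the length lies strictly between consecutive squares and is not a perfect square; uv²xy²z ∉ L.

This contradicts the CFL pumping lemma, which requires uv^i xy^i z ∈ L for all i ≥ 0.
Hence L = {a^(n²) : n ≥ 0} is not context-free. ∎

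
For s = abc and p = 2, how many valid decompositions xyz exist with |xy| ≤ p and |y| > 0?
3

For s = 'abc' with pumping length p = 2:

Constraints: |xy| ≤ 2, |y| > 0

Valid decompositions (|xy| ≤ p, |y| ≥ 1):
  • x='', y='a', z='bc'
  • x='a', y='b', z='c'
  • x='', y='ab', z='c'

Total count: 3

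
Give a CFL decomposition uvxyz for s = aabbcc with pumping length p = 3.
u='aa', v='b', x='b', y='c', z='c'

For s = aabbcc with pumping length p = 3:

One valid decomposition:
- u = 'aa'
- v = 'b'
- x = 'b'
- y = 'c'
- z = 'c'

Verification:
- uvxyz = 'aa' + 'b' + 'b' + 'c' + 'c' = aabbcc ✓
- |vxy| = |'bbc'| = 3 ≤ 3 ✓
- |vy| = |'bc'| = 2 > 0 ✓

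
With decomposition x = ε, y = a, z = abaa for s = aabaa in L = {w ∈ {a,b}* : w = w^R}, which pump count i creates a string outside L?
i = 0

xy⁰z = ε · ε · abaa = abaa; abaa reversed is aaba ≠ abaa, so it is not a palindrome and is not in L.
(Other choices also work, e.g. i = 2, 3; only i = 1 is guaranteed to stay in L since xy¹z = s.)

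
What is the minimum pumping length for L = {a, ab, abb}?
p = 4

For a finite language L, the pumping lemma holds vacuously if p > max|s| for s ∈ L.

The longest string in L = {a, ab, abb} has length 3.
If p = 4, then no string s ∈ L has |s| ≥ p, so the condition is vacuously true.

The minimum pumping length is p = 4.

Why no smaller p works: for any p ≤ 3, the longest string s ∈ L has |s| = 3 ≥ p, so it would
have to be pumpable; but pumping up (i = 2, 3, ...) produces ever longer strings, which cannot all lie in the
finite language L. So the pumping property fails for every p ≤ 3.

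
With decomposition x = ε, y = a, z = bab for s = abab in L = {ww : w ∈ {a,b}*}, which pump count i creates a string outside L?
i = 2

xy²z = ε · aa · bab = aabab; aabab has odd length 5, so it cannot be written as ww and is not in L.
(Other choices also work, e.g. i = 0, 3; only i = 1 is guaranteed to stay in L since xy¹z = s.)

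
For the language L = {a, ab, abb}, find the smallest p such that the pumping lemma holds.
p = 4

For a finite language L, the pumping lemma holds vacuously if p > max|s| for s ∈ L.

The longest string in L = {a, ab, abb} has length 3.
If p = 4, then no string s ∈ L has |s| ≥ p, so the condition is vacuously true.

The minimum pumping length is p = 4.

Why no smaller p works: for any p ≤ 3, the longest string s ∈ L has |s| = 3 ≥ p, so it would
have to be pumpable; but pumping up (i = 2, 3, ...) produces ever longer strings, which cannot all lie in the
finite language L. So the pumping property fails for every p ≤ 3.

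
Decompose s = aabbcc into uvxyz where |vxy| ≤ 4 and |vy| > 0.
u='a', v='a', x='bb', y='c', z='c'

For s = aabbcc with pumping length p = 4:

One valid decomposition:
- u = 'a'
- v = 'a'
- x = 'bb'
- y = 'c'
- z = 'c'

Verification:
- uvxyz = 'a' + 'a' + 'bb' + 'c' + 'c' = aabbcc ✓
- |vxy| = |'abbc'| = 4 ≤ 4 ✓
- |vy| = |'ac'| = 2 > 0 ✓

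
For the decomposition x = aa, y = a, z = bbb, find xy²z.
aaaabbb

Given x = 'aa', y = 'a', z = 'bbb' and i = 2:

xy^2z = x + y·y·...·y (2 times) + z
       = 'aa' + 'a'^2 + 'bbb'
       = 'aa' + 'aa' + 'bbb'
       = 'aaaabbb'

The pumped string is 'aaaabbb' with length 7.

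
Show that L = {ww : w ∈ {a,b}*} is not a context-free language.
Assume for contradiction that L is context-free, and let p ≥ 1 be the pumping length given by the pumping lemma for CFLs.
Choose s = a^p b^p a^p b^p. Then s ∈ L (take w = a^p b^p) and |s| = 4p ≥ p.
By the CFL pumping lemma, s = uvxyz for some u, v, x, y, z with |vxy| ≤ p, |vy| ≥ 1, and uv^i xy^i z ∈ L for every i ≥ 0.

Write s as four blocks A₁ B₁ A₂ B₂ with A₁ = A₂ = a^p and B₁ = B₂ = b^p. Since |vxy| ≤ p, the window vxy lies inside at most two adjacent blocks. Take i = 0 and let t = uxz, so |t| = 4p − |vy| with 1 ≤ |vy| ≤ p. If |t| is odd, t ∉ L immediately, so assume |vy| is even (hence |vy| ≥ 2) and |t|/2 = 2p − |vy|/2, which satisfies p ≤ |t|/2 ≤ 2p − 1.

Case 1 (vxy inside A₁B₁): t = a^(p−j) b^(p−l) a^p b^p with j + l = |vy|. The second half of t has length < 2p, so it is a suffix of the trailing a^p b^p and ends in b; the first half is a^(p−j) b^(p−l) a^((j+l)/2), which ends in a because (j+l)/2 ≥ 1. The halves differ, so t ∉ L.

Case 2 (vxy inside B₁A₂, straddling the middle): t = a^p b^(p−j) a^(p−l) b^p with j + l = |vy|. If t = ww, then w is a prefix of t of length ≥ p, so w begins with a^p; and w is a suffix of t of length ≥ p, so w ends with b^p. That forces |w| ≥ 2p, contradicting |w| = |t|/2 ≤ 2p − 1. So t ∉ L.

Case 3 (vxy inside A₂B₂): t = a^p b^p a^(p−j) b^(p−l) with j + l = |vy|. The first half of t is a prefix of a^p b^p, so it begins with a; the second half is b^((j+l)/2) a^(p−j) b^(p−l), which begins with b. The halves differ, so t ∉ L.

In every case uv⁰xy⁰z = uxz ∉ L.

This contradicts the CFL pumping lemma, which requires uv^i xy^i z ∈ L for all i ≥ 0.
Hence L = {ww : w ∈ {a,b}*} is not context-free. ∎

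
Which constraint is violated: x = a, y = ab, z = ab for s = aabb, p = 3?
Violated: xyz = s

The decomposition x = a, y = ab, z = ab for s = aabb with p = 3
violates the constraint: xyz = s

xyz = 'a' + 'ab' + 'ab' = 'aabab' ≠ 'aabb' = s. The decomposition doesn't reconstruct s.

Pumping lemma constraints:
1. xyz = s (decomposition is valid)
2. |xy| ≤ p
3. |y| > 0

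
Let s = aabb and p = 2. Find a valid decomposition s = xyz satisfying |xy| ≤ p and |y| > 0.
x = 'a', y = 'a', z = 'bb'

For s = aabb and p = 2, one valid decomposition is:
- x = 'a' (length 1)
- y = 'a' (length 1)
- z = 'bb' (length 2)

Verification:
- xyz = 'a' + 'a' + 'bb' = aabb ✓
- |xy| = 2 ≤ 2 ✓
- |y| = 1 > 0 ✓

All pumping lemma constraints are satisfied.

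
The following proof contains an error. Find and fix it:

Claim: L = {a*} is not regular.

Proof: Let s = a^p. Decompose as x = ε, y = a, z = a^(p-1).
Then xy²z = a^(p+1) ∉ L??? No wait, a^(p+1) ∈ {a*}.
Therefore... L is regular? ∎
Error: The proof attempts to show a*  is not regular, but a* IS regular!

Correction: a* is a regular language (recognized by a simple DFA with one accepting state and self-loop on 'a'). The pumping lemma can only prove non-regularity, not regularity. For regular languages, pumping always works.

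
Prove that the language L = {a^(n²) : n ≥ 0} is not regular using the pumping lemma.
Assume for contradiction that L is regular, and let p ≥ 1 be the pumping length given by the pumping lemma.
Choose s = a^(p²). Then s ∈ L and |s| = p² ≥ p.
By the pumping lemma, s = xyz for some x, y, z with |xy| ≤ p, |y| ≥ 1, and xy^i z ∈ L for every i ≥ 0.
Here y = a^k for some k with 1 ≤ k ≤ |xy| ≤ p.

Take i = 2: |xy²z| = p² + k.
Now p² < p² + k ≤ p² + p < p² + 2p + 1 = (p + 1)².
So |xy²z| lies strictly between the consecutive squares p² and (p + 1)², hence is not a perfect square, and xy²z ∉ L.

This contradicts the pumping lemma, which requires xy^i z ∈ L for all i ≥ 0.
Hence L = {a^(n²) : n ≥ 0} is not regular. ∎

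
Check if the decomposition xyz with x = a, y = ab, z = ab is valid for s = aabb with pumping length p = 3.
Violated: xyz = s

The decomposition x = a, y = ab, z = ab for s = aabb with p = 3
violates the constraint: xyz = s

xyz = 'a' + 'ab' + 'ab' = 'aabab' ≠ 'aabb' = s. The decomposition doesn't reconstruct s.

Pumping lemma constraints:
1. xyz = s (decomposition is valid)
2. |xy| ≤ p
3. |y| > 0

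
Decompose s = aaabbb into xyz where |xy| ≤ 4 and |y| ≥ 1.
x = 'aa', y = 'a', z = 'bbb'

For s = aaabbb and p = 4, one valid decomposition is:
- x = 'aa' (length 2)
- y = 'a' (length 1)
- z = 'bbb' (length 3)

Verification:
- xyz = 'aa' + 'a' + 'bbb' = aaabbb ✓
- |xy| = 3 ≤ 4 ✓
- |y| = 1 > 0 ✓

All pumping lemma constraints are satisfied.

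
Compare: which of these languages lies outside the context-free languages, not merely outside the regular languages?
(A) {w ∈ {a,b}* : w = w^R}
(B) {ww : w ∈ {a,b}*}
(B) {ww : w ∈ {a,b}*}

(B) {ww : w ∈ {a,b}*} requires the CFL pumping lemma.

- {w ∈ {a,b}* : w = w^R} is context-free (but not regular)
  • Can be shown non-regular with the regular pumping lemma
  • After pumping, the string is no longer symmetric

- {ww : w ∈ {a,b}*} is NOT context-free
  • Requires the CFL pumping lemma to prove
  • Even a PDA cannot compare two arbitrary halves symbol by symbol; CFL pumping on a^p b^p a^p b^p fails

The CFL pumping lemma is "stronger" in that it can prove non-membership
in the larger class of context-free languages.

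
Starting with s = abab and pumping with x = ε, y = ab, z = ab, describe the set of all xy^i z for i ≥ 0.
{xy^i z : i ≥ 0} = {(ab)^(i+1) : i ≥ 0} = {ab, abab, ababab, ...}

With x = ε, y = ab, z = ab: Pumping 'ab' gives strings of alternating a's and b's.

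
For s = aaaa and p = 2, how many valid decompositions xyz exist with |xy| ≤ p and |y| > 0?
3

For s = 'aaaa' with pumping length p = 2:

Constraints: |xy| ≤ 2, |y| > 0

Valid decompositions (|xy| ≤ p, |y| ≥ 1):
  • x='', y='a', z='aaa'
  • x='a', y='a', z='aa'
  • x='', y='aa', z='aa'

Total count: 3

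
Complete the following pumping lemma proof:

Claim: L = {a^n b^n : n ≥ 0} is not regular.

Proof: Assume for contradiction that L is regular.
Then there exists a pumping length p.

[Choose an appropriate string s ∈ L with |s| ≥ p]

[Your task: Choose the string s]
s = a^p b^p

This string is in L (has equal a's and b's) and has length 2p ≥ p.
Any decomposition xyz with |xy| ≤ p means y consists only of a's,
so pumping will unbalance the counts.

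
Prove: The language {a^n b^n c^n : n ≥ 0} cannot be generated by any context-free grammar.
Assume for contradiction that L is context-free, and let p ≥ 1 be the pumping length given by the pumping lemma for CFLs.
Choose s = a^p b^p c^p. Then s ∈ L and |s| = 3p ≥ p.
By the CFL pumping lemma, s = uvxyz for some u, v, x, y, z with |vxy| ≤ p, |vy| ≥ 1, and uv^i xy^i z ∈ L for every i ≥ 0.

Because |vxy| ≤ p, the window vxy cannot contain both an a and a c: any substring of s containing both must include the entire block b^p plus at least one a and one c, so it has length ≥ p + 2 > p.
Hence at least one of the letters a, c does not occur in vy at all.

Take i = 0: the string uxz is obtained from s by deleting |vy| ≥ 1 symbols, so |uxz| = 3p − |vy| < 3p.
But the letter (a or c) that does not occur in vy still occurs exactly p times in uxz. Every string of L with exactly p copies of some letter is a^p b^p c^p, of length 3p. Since |uxz| < 3p, uxz ∉ L.

This contradicts the CFL pumping lemma, which requires uv^i xy^i z ∈ L for all i ≥ 0.
Hence L = {a^n b^n c^n : n ≥ 0} is not context-free. ∎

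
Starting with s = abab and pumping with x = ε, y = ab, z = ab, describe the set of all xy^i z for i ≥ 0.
{xy^i z : i ≥ 0} = {(ab)^(i+1) : i ≥ 0} = {ab, abab, ababab, ...}

With x = ε, y = ab, z = ab: Pumping 'ab' gives strings of alternating a's and b's.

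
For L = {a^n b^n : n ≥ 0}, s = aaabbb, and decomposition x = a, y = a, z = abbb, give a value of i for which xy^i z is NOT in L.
i = 2

xy²z = a · aa · abbb = aaaabbb; aaaabbb has 4 a's and 3 b's; 4 ≠ 3, so it is not in L.
(Other choices also work, e.g. i = 0, 3; only i = 1 is guaranteed to stay in L since xy¹z = s.)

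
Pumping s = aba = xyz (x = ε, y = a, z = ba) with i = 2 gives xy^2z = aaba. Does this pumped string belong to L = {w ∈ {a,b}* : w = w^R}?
No

xy²z = ε · aa · ba = aaba.
aaba reversed is abaa ≠ aaba, so it is not a palindrome and is not in L.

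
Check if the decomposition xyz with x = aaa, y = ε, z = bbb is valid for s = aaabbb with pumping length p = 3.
Violated: |y| > 0

The decomposition x = aaa, y = ε, z = bbb for s = aaabbb with p = 3
violates the constraint: |y| > 0

|y| = 0, but the pumping lemma requires |y| > 0 (y must be non-empty).

Pumping lemma constraints:
1. xyz = s (decomposition is valid)
2. |xy| ≤ p
3. |y| > 0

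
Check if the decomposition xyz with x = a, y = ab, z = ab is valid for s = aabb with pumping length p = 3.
Violated: xyz = s

The decomposition x = a, y = ab, z = ab for s = aabb with p = 3
violates the constraint: xyz = s

xyz = 'a' + 'ab' + 'ab' = 'aabab' ≠ 'aabb' = s. The decomposition doesn't reconstruct s.

Pumping lemma constraints:
1. xyz = s (decomposition is valid)
2. |xy| ≤ p
3. |y| > 0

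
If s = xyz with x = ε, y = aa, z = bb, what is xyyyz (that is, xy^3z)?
aaaaaabb

Given x = '', y = 'aa', z = 'bb' and i = 3:

xy^3z = x + y·y·...·y (3 times) + z
       = '' + 'aa'^3 + 'bb'
       = '' + 'aaaaaa' + 'bb'
       = 'aaaaaabb'

The pumped string is 'aaaaaabb' with length 8.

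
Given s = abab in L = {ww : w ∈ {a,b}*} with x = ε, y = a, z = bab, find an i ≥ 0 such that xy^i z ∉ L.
i = 2

xy²z = ε · aa · bab = aabab; aabab has odd length 5, so it cannot be written as ww and is not in L.
(Other choices also work, e.g. i = 0, 3; only i = 1 is guaranteed to stay in L since xy¹z = s.)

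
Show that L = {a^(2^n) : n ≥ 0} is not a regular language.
Assume for contradiction that L is regular, and let p ≥ 1 be the pumping length given by the pumping lemma.
Choose s = a^(2^p). Then s ∈ L and |s| = 2^p ≥ p.
By the pumping lemma, s = xyz for some x, y, z with |xy| ≤ p, |y| ≥ 1, and xy^i z ∈ L for every i ≥ 0.
Here y = a^k for some k with 1 ≤ k ≤ |xy| ≤ p, and p < 2^p.

Take i = 2: |xy²z| = 2^p + k.
Now 2^p < 2^p + k ≤ 2^p + p < 2^p + 2^p = 2^(p+1).
So |xy²z| lies strictly between the consecutive powers of two 2^p and 2^(p+1), hence is not a power of 2, and xy²z ∉ L.

This contradicts the pumping lemma, which requires xy^i z ∈ L for all i ≥ 0.
Hence L = {a^(2^n) : n ≥ 0} is not regular. ∎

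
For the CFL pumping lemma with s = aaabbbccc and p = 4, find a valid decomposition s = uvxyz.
u='aa', v='a', x='bb', y='b', z='ccc'

For s = aaabbbccc with pumping length p = 4:

One valid decomposition:
- u = 'aa'
- v = 'a'
- x = 'bb'
- y = 'b'
- z = 'ccc'

Verification:
- uvxyz = 'aa' + 'a' + 'bb' + 'b' + 'ccc' = aaabbbccc ✓
- |vxy| = |'abbb'| = 4 ≤ 4 ✓
- |vy| = |'ab'| = 2 > 0 ✓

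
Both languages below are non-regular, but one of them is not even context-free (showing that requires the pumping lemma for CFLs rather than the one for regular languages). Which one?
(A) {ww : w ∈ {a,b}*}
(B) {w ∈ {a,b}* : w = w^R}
(A) {ww : w ∈ {a,b}*}

(A) {ww : w ∈ {a,b}*} requires the CFL pumping lemma.

- {w ∈ {a,b}* : w = w^R} is context-free (but not regular)
  • Can be shown non-regular with the regular pumping lemma
  • After pumping, the string is no longer symmetric

- {ww : w ∈ {a,b}*} is NOT context-free
  • Requires the CFL pumping lemma to prove
  • Cannot verify equality of two arbitrary substrings

The CFL pumping lemma is "stronger" in that it can prove non-membership
in the larger class of context-free languages.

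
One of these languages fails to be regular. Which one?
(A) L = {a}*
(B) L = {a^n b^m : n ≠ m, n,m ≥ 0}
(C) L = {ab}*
(B) {a^n b^m : n ≠ m, n,m ≥ 0}

(B) L = {a^n b^m : n ≠ m, n,m ≥ 0} is NOT regular.

The pumping lemma can be used to prove this:
After pumping a's, we can make n = m

The other languages are regular because they can be recognized by finite automata.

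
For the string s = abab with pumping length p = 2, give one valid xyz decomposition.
x = '', y = 'ab', z = 'ab'

For s = abab and p = 2, one valid decomposition is:
- x = '' (length 0)
- y = 'ab' (length 2)
- z = 'ab' (length 2)

Verification:
- xyz = '' + 'ab' + 'ab' = abab ✓
- |xy| = 2 ≤ 2 ✓
- |y| = 2 > 0 ✓

All pumping lemma constraints are satisfied.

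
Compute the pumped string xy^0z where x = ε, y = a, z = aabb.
aabb

Given x = '', y = 'a', z = 'aabb' and i = 0:

xy^0z = x + y·y·...·y (0 times) + z
       = '' + 'a'^0 + 'aabb'
       = '' + '' + 'aabb'
       = 'aabb'

The pumped string is 'aabb' with length 4.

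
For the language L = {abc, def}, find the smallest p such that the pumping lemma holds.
p = 4

For a finite language L, the pumping lemma holds vacuously if p > max|s| for s ∈ L.

The longest string in L = {abc, def} has length 3.
If p = 4, then no string s ∈ L has |s| ≥ p, so the condition is vacuously true.

The minimum pumping length is p = 4.

Why no smaller p works: for any p ≤ 3, the longest string s ∈ L has |s| = 3 ≥ p, so it would
have to be pumpable; but pumping up (i = 2, 3, ...) produces ever longer strings, which cannot all lie in the
finite language L. So the pumping property fails for every p ≤ 3.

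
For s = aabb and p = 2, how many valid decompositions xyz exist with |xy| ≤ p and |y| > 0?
3

For s = 'aabb' with pumping length p = 2:

Constraints: |xy| ≤ 2, |y| > 0

Valid decompositions (|xy| ≤ p, |y| ≥ 1):
  • x='', y='a', z='abb'
  • x='a', y='a', z='bb'
  • x='', y='aa', z='bb'

Total count: 3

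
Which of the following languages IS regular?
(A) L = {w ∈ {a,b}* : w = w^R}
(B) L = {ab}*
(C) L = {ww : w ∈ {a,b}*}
(B) {ab}*

(B) L = {ab}* is regular.

This can be recognized by a finite automaton (DFA/NFA).
Regular expressions like {ab}* define regular languages.

The other choices are not regular:
- {ww : w ∈ {a,b}*}: After pumping, the two halves no longer match
- {w ∈ {a,b}* : w = w^R}: After pumping, the string is no longer symmetric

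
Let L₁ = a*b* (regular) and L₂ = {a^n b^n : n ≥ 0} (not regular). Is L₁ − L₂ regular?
No — L₁ − L₂ is not regular.

a*b* − {a^n b^n} = {a^n b^m : n ≠ m}. If this were regular, then its complement intersected with a*b*, namely {a^n b^n : n ≥ 0}, would be regular too (closure under complement and intersection) — contradiction. So L₁ − L₂ is not regular.

Note that the bare facts "L₁ regular, L₂ non-regular" do not settle the question by themselves: the closure of regular languages under ∪, ∩, complement and difference applies only when BOTH operands are regular. With a non-regular operand the result can come out regular or non-regular depending on the specific languages, so one has to work out L₁ − L₂ for this particular pair, as above.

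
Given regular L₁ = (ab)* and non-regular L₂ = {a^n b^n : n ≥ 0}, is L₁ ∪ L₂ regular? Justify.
No — L₁ ∪ L₂ is not regular.

Let U = (ab)* ∪ {a^n b^n}. If U were regular, then U ∩ aa*bb* would be regular (closure under intersection with a regular language). But (ab)* ∩ aa*bb* = {ab} and {a^n b^n} ∩ aa*bb* = {a^n b^n : n ≥ 1}, so U ∩ aa*bb* = {a^n b^n : n ≥ 1}, which is not regular. Hence U is not regular.

Note that the bare facts "L₁ regular, L₂ non-regular" do not settle the question by themselves: the closure of regular languages under ∪, ∩, complement and difference applies only when BOTH operands are regular. With a non-regular operand the result can come out regular or non-regular depending on the specific languages, so one has to work out L₁ ∪ L₂ for this particular pair, as above.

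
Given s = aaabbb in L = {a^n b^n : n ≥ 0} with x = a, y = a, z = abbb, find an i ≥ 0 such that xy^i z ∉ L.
i = 3

xy³z = a · aaa · abbb = aaaaabbb; aaaaabbb has 5 a's and 3 b's; 5 ≠ 3, so it is not in L.
(Other choices also work, e.g. i = 0, 2; only i = 1 is guaranteed to stay in L since xy¹z = s.)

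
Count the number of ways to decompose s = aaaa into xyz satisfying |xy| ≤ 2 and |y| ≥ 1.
3

For s = 'aaaa' with pumping length p = 2:

Constraints: |xy| ≤ 2, |y| > 0

Valid decompositions (|xy| ≤ p, |y| ≥ 1):
  • x='', y='a', z='aaa'
  • x='a', y='a', z='aa'
  • x='', y='aa', z='aa'

Total count: 3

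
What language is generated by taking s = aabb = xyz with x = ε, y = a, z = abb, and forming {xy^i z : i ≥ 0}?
{xy^i z : i ≥ 0} = {a^(i+1) b^2 : i ≥ 0} = {abb, aabb, aaabb, ...}

With x = ε, y = a, z = abb: Starting with aabb and pumping the first 'a' (z = abb keeps the second 'a'), we get strings with i+1 a's followed by 2 b's for i = 0, 1, 2, ...; note bb is not produced because z always contributes one a.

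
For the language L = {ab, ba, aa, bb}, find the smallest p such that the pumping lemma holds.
p = 3

For a finite language L, the pumping lemma holds vacuously if p > max|s| for s ∈ L.

The longest string in L = {ab, ba, aa, bb} has length 2.
If p = 3, then no string s ∈ L has |s| ≥ p, so the condition is vacuously true.

The minimum pumping length is p = 3.

Why no smaller p works: for any p ≤ 2, the longest string s ∈ L has |s| = 2 ≥ p, so it would
have to be pumpable; but pumping up (i = 2, 3, ...) produces ever longer strings, which cannot all lie in the
finite language L. So the pumping property fails for every p ≤ 2.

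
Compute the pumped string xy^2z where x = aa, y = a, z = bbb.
aaaabbb

Given x = 'aa', y = 'a', z = 'bbb' and i = 2:

xy^2z = x + y·y·...·y (2 times) + z
       = 'aa' + 'a'^2 + 'bbb'
       = 'aa' + 'aa' + 'bbb'
       = 'aaaabbb'

The pumped string is 'aaaabbb' with length 7.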